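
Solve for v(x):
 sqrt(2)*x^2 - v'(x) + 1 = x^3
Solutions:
 v(x) = C1 - x^4/4 + sqrt(2)*x^3/3 + x


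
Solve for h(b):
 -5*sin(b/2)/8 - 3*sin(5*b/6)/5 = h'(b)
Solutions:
 h(b) = C1 + 5*cos(b/2)/4 + 18*cos(5*b/6)/25


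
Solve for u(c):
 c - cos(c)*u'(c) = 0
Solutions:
 u(c) = C1 + Integral(c/cos(c), c)


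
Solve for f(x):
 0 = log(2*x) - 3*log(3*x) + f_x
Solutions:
 f(x) = C1 + 2*x*log(x) - 2*x + x*log(27/2)


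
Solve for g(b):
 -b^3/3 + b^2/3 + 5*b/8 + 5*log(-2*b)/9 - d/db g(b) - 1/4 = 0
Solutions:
 g(b) = C1 - b^4/12 + b^3/9 + 5*b^2/16 + 5*b*log(-b)/9 + b*(-29 + 20*log(2))/36


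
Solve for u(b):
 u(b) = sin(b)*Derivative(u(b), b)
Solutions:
 u(b) = C1*sqrt(cos(b) - 1)/sqrt(cos(b) + 1)


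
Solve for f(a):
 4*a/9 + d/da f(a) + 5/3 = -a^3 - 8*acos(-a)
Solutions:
 f(a) = C1 - a^4/4 - 2*a^2/9 - 8*a*acos(-a) - 5*a/3 - 8*sqrt(1 - a^2)


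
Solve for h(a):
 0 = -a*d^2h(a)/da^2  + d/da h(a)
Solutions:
 h(a) = C1 + C2*a^2


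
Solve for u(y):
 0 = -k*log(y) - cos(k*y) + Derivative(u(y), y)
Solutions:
 u(y) = C1 + k*y*(log(y) - 1) + Piecewise((sin(k*y)/k, Ne(k, 0)), (y, True))


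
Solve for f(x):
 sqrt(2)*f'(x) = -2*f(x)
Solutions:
 f(x) = C1*exp(-sqrt(2)*x)


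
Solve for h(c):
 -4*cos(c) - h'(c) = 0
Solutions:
 h(c) = C1 - 4*sin(c)


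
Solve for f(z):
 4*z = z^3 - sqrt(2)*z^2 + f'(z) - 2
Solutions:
 f(z) = C1 - z^4/4 + sqrt(2)*z^3/3 + 2*z^2 + 2*z


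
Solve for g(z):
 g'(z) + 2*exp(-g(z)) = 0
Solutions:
 g(z) = log(C1 - 2*z)


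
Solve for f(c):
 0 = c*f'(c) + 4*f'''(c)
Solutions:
 f(c) = C1 + Integral(C2*airyai(-2^(1/3)*c/2) + C3*airybi(-2^(1/3)*c/2), c)


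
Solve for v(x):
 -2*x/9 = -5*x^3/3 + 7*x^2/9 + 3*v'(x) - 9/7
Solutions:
 v(x) = C1 + 5*x^4/36 - 7*x^3/81 - x^2/27 + 3*x/7


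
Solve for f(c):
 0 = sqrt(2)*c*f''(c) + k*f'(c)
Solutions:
 f(c) = C1 + c^(-sqrt(2)*re(k)/2 + 1)*(C2*sin(sqrt(2)*log(c)*Abs(im(k))/2) + C3*cos(sqrt(2)*log(c)*im(k)/2))


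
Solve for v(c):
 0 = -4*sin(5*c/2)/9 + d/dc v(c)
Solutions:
 v(c) = C1 - 8*cos(5*c/2)/45


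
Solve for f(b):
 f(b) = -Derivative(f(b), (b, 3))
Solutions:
 f(b) = C3*exp(-b) + (C1*sin(sqrt(3)*b/2) + C2*cos(sqrt(3)*b/2))*exp(b/2)


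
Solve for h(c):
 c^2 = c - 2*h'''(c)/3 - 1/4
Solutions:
 h(c) = C1 + C2*c + C3*c^2 - c^5/40 + c^4/16 - c^3/16


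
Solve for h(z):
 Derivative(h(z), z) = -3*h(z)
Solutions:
 h(z) = C1*exp(-3*z)


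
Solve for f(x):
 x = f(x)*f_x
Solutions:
 f(x) = -sqrt(C1 + x^2)
 f(x) = sqrt(C1 + x^2)


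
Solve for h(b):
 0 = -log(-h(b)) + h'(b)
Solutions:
 -li(-h(b)) = C1 + b


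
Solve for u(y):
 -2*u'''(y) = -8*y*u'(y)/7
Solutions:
 u(y) = C1 + Integral(C2*airyai(14^(2/3)*y/7) + C3*airybi(14^(2/3)*y/7), y)


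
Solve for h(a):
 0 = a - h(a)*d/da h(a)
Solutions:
 h(a) = -sqrt(C1 + a^2)
 h(a) = sqrt(C1 + a^2)


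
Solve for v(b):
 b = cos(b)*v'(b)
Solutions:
 v(b) = C1 + Integral(b/cos(b), b)


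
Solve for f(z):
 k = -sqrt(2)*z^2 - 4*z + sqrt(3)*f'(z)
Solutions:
 f(z) = C1 + sqrt(3)*k*z/3 + sqrt(6)*z^3/9 + 2*sqrt(3)*z^2/3


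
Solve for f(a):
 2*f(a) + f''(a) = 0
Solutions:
 f(a) = C1*sin(sqrt(2)*a) + C2*cos(sqrt(2)*a)


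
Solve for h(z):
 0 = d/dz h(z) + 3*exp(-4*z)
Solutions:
 h(z) = C1 + 3*exp(-4*z)/4


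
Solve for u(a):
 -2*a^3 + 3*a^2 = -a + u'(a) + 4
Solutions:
 u(a) = C1 - a^4/2 + a^3 + a^2/2 - 4*a


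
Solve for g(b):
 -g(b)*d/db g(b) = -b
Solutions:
 g(b) = -sqrt(C1 + b^2)
 g(b) = sqrt(C1 + b^2)


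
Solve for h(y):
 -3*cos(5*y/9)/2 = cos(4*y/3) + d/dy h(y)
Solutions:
 h(y) = C1 - 27*sin(5*y/9)/10 - 3*sin(4*y/3)/4


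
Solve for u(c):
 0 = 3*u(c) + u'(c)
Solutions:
 u(c) = C1*exp(-3*c)


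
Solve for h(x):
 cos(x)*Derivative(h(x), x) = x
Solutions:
 h(x) = C1 + Integral(x/cos(x), x)


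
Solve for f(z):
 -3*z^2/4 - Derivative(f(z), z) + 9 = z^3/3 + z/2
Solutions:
 f(z) = C1 - z^4/12 - z^3/4 - z^2/4 + 9*z


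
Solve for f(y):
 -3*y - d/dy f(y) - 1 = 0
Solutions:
 f(y) = C1 - 3*y^2/2 - y


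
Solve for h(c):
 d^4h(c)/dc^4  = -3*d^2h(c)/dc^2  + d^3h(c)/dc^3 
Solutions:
 h(c) = C1 + C2*c + (C3*sin(sqrt(11)*c/2) + C4*cos(sqrt(11)*c/2))*exp(c/2)


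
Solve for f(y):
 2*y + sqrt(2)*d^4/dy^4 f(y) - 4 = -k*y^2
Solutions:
 f(y) = C1 + C2*y + C3*y^2 + C4*y^3 - sqrt(2)*k*y^6/720 - sqrt(2)*y^5/120 + sqrt(2)*y^4/12


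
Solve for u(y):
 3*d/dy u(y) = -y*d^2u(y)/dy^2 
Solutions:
 u(y) = C1 + C2/y^2


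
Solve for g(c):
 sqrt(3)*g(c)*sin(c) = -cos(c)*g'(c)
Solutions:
 g(c) = C1*cos(c)^(sqrt(3))


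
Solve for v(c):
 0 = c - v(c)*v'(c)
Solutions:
 v(c) = -sqrt(C1 + c^2)
 v(c) = sqrt(C1 + c^2)


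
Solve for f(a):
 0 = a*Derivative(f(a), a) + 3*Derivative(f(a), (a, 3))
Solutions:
 f(a) = C1 + Integral(C2*airyai(-3^(2/3)*a/3) + C3*airybi(-3^(2/3)*a/3), a)


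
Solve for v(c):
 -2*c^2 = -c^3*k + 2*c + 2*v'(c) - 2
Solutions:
 v(c) = C1 + c^4*k/8 - c^3/3 - c^2/2 + c


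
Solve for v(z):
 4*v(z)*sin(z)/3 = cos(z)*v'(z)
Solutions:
 v(z) = C1/cos(z)^(4/3)


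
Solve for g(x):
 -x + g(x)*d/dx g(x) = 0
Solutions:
 g(x) = -sqrt(C1 + x^2)
 g(x) = sqrt(C1 + x^2)


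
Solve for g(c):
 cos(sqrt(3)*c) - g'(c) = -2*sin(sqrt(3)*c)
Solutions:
 g(c) = C1 + sqrt(3)*sin(sqrt(3)*c)/3 - 2*sqrt(3)*cos(sqrt(3)*c)/3


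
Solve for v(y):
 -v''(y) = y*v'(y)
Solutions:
 v(y) = C1 + C2*erf(sqrt(2)*y/2)


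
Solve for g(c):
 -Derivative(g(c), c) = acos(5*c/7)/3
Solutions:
 g(c) = C1 - c*acos(5*c/7)/3 + sqrt(49 - 25*c^2)/15


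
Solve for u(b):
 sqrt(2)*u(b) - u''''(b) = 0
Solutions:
 u(b) = C1*exp(-2^(1/8)*b) + C2*exp(2^(1/8)*b) + C3*sin(2^(1/8)*b) + C4*cos(2^(1/8)*b)


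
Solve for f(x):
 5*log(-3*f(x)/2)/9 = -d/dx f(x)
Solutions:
 9*Integral(1/(log(-_y) - log(2) + log(3)), (_y, f(x)))/5 = C1 - x


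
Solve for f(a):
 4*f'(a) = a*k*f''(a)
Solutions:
 f(a) = C1 + a^(((re(k) + 4)*re(k) + im(k)^2)/(re(k)^2 + im(k)^2))*(C2*sin(4*log(a)*Abs(im(k))/(re(k)^2 + im(k)^2)) + C3*cos(4*log(a)*im(k)/(re(k)^2 + im(k)^2)))


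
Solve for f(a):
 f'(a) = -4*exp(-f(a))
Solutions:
 f(a) = log(C1 - 4*a)


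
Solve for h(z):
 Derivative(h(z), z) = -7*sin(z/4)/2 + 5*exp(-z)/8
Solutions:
 h(z) = C1 + 14*cos(z/4) - 5*exp(-z)/8


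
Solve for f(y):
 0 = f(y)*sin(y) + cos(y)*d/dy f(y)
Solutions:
 f(y) = C1*cos(y)


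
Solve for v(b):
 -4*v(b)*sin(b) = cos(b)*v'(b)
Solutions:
 v(b) = C1*cos(b)^4


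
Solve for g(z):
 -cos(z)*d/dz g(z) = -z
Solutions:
 g(z) = C1 + Integral(z/cos(z), z)


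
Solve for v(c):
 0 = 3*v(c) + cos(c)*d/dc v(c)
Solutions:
 v(c) = C1*(sin(c) - 1)^(3/2)/(sin(c) + 1)^(3/2)


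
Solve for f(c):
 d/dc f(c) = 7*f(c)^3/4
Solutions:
 f(c) = -sqrt(2)*sqrt(-1/(C1 + 7*c))
 f(c) = sqrt(2)*sqrt(-1/(C1 + 7*c))


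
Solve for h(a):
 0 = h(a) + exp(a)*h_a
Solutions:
 h(a) = C1*exp(exp(-a))


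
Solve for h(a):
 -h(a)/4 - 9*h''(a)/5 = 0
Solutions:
 h(a) = C1*sin(sqrt(5)*a/6) + C2*cos(sqrt(5)*a/6)


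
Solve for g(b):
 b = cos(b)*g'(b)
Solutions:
 g(b) = C1 + Integral(b/cos(b), b)


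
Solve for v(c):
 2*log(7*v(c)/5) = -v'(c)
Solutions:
 -Integral(1/(-log(_y) - log(7) + log(5)), (_y, v(c)))/2 = C1 - c


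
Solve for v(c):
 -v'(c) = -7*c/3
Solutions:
 v(c) = C1 + 7*c^2/6


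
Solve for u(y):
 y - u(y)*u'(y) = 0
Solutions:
 u(y) = -sqrt(C1 + y^2)
 u(y) = sqrt(C1 + y^2)


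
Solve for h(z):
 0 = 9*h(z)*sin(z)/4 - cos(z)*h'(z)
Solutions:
 h(z) = C1/cos(z)^(9/4)


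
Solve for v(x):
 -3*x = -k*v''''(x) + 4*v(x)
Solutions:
 v(x) = C1*exp(-sqrt(2)*x*(1/k)^(1/4)) + C2*exp(sqrt(2)*x*(1/k)^(1/4)) + C3*exp(-sqrt(2)*I*x*(1/k)^(1/4)) + C4*exp(sqrt(2)*I*x*(1/k)^(1/4)) - 3*x/4


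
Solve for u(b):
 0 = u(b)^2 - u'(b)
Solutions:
 u(b) = -1/(C1 + b)


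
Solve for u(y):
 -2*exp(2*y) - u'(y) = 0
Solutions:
 u(y) = C1 - exp(2*y)


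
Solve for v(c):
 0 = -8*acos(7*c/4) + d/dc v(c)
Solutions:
 v(c) = C1 + 8*c*acos(7*c/4) - 8*sqrt(16 - 49*c^2)/7


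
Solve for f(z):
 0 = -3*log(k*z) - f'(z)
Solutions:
 f(z) = C1 - 3*z*log(k*z) + 3*z


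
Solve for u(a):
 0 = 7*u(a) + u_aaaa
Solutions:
 u(a) = (C1*sin(sqrt(2)*7^(1/4)*a/2) + C2*cos(sqrt(2)*7^(1/4)*a/2))*exp(-sqrt(2)*7^(1/4)*a/2) + (C3*sin(sqrt(2)*7^(1/4)*a/2) + C4*cos(sqrt(2)*7^(1/4)*a/2))*exp(sqrt(2)*7^(1/4)*a/2)


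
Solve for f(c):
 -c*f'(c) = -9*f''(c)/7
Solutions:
 f(c) = C1 + C2*erfi(sqrt(14)*c/6)


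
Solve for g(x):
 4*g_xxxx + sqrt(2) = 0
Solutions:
 g(x) = C1 + C2*x + C3*x^2 + C4*x^3 - sqrt(2)*x^4/96


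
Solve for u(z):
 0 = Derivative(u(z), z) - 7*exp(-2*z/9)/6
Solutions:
 u(z) = C1 - 21*exp(-2*z/9)/4


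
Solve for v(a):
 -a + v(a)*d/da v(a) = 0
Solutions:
 v(a) = -sqrt(C1 + a^2)
 v(a) = sqrt(C1 + a^2)


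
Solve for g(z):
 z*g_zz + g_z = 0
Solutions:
 g(z) = C1 + C2*log(z)


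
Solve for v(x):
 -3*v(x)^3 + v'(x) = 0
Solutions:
 v(x) = -sqrt(2)*sqrt(-1/(C1 + 3*x))/2
 v(x) = sqrt(2)*sqrt(-1/(C1 + 3*x))/2


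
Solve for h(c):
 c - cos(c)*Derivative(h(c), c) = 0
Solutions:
 h(c) = C1 + Integral(c/cos(c), c)


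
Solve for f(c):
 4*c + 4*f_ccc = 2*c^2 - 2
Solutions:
 f(c) = C1 + C2*c + C3*c^2 + c^5/120 - c^4/24 - c^3/12


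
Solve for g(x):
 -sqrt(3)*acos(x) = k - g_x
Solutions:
 g(x) = C1 + k*x + sqrt(3)*(x*acos(x) - sqrt(1 - x^2))


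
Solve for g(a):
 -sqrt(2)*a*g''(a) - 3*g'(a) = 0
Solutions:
 g(a) = C1 + C2*a^(1 - 3*sqrt(2)/2)


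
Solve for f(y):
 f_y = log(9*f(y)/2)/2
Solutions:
 2*Integral(1/(-log(_y) - 2*log(3) + log(2)), (_y, f(y))) = C1 - y


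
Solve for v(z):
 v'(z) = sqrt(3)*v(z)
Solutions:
 v(z) = C1*exp(sqrt(3)*z)


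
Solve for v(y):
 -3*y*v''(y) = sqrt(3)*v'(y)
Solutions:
 v(y) = C1 + C2*y^(1 - sqrt(3)/3)


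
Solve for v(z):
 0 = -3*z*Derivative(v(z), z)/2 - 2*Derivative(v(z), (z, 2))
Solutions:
 v(z) = C1 + C2*erf(sqrt(6)*z/4)


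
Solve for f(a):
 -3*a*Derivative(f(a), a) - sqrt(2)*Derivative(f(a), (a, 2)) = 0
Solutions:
 f(a) = C1 + C2*erf(2^(1/4)*sqrt(3)*a/2)


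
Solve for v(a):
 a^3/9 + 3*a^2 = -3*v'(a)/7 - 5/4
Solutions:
 v(a) = C1 - 7*a^4/108 - 7*a^3/3 - 35*a/12


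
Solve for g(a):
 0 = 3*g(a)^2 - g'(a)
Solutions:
 g(a) = -1/(C1 + 3*a)


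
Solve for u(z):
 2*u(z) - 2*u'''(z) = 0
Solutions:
 u(z) = C3*exp(z) + (C1*sin(sqrt(3)*z/2) + C2*cos(sqrt(3)*z/2))*exp(-z/2)


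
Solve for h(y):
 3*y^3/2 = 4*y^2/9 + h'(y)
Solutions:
 h(y) = C1 + 3*y^4/8 - 4*y^3/27


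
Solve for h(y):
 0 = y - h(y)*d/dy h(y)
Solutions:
 h(y) = -sqrt(C1 + y^2)
 h(y) = sqrt(C1 + y^2)


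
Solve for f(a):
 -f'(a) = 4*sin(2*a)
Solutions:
 f(a) = C1 + 2*cos(2*a)


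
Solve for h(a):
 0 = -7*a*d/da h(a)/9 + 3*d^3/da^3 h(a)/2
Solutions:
 h(a) = C1 + Integral(C2*airyai(14^(1/3)*a/3) + C3*airybi(14^(1/3)*a/3), a)


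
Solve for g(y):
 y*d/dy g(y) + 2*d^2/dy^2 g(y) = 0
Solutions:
 g(y) = C1 + C2*erf(y/2)


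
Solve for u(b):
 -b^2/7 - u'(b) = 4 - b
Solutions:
 u(b) = C1 - b^3/21 + b^2/2 - 4*b


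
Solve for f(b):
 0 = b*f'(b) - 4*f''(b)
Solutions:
 f(b) = C1 + C2*erfi(sqrt(2)*b/4)


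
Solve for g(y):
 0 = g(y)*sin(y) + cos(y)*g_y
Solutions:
 g(y) = C1*cos(y)


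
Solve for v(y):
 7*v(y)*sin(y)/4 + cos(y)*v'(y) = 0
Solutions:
 v(y) = C1*cos(y)^(7/4)


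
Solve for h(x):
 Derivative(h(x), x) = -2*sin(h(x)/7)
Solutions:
 2*x + 7*log(cos(h(x)/7) - 1)/2 - 7*log(cos(h(x)/7) + 1)/2 = C1


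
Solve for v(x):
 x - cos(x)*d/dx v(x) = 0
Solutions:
 v(x) = C1 + Integral(x/cos(x), x)


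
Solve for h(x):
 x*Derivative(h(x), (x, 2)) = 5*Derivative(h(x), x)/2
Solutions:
 h(x) = C1 + C2*x^(7/2)


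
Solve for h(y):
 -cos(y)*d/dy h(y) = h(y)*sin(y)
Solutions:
 h(y) = C1*cos(y)


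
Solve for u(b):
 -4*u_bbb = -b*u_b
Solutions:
 u(b) = C1 + Integral(C2*airyai(2^(1/3)*b/2) + C3*airybi(2^(1/3)*b/2), b)


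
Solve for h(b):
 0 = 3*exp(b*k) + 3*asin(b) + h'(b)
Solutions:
 h(b) = C1 - 3*b*asin(b) - 3*sqrt(1 - b^2) - 3*Piecewise((exp(b*k)/k, Ne(k, 0)), (b, True))


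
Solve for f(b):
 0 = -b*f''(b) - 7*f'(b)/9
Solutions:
 f(b) = C1 + C2*b^(2/9)


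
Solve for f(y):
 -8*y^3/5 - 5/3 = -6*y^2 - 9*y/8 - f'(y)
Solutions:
 f(y) = C1 + 2*y^4/5 - 2*y^3 - 9*y^2/16 + 5*y/3


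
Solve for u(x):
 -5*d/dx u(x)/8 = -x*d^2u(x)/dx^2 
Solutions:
 u(x) = C1 + C2*x^(13/8)


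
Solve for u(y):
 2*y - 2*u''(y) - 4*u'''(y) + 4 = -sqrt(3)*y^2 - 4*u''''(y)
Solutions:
 u(y) = C1 + C2*y + C3*exp(y*(1 - sqrt(3))/2) + C4*exp(y*(1 + sqrt(3))/2) + sqrt(3)*y^4/24 + y^3*(1 - 2*sqrt(3))/6 + 3*sqrt(3)*y^2


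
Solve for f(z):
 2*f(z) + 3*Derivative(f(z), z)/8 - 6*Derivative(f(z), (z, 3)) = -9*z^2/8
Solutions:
 f(z) = C1*exp(-3^(1/3)*z*(3^(1/3)/(sqrt(9213) + 96)^(1/3) + (sqrt(9213) + 96)^(1/3))/24)*sin(3^(1/6)*z*(-3^(2/3)*(sqrt(9213) + 96)^(1/3) + 3/(sqrt(9213) + 96)^(1/3))/24) + C2*exp(-3^(1/3)*z*(3^(1/3)/(sqrt(9213) + 96)^(1/3) + (sqrt(9213) + 96)^(1/3))/24)*cos(3^(1/6)*z*(-3^(2/3)*(sqrt(9213) + 96)^(1/3) + 3/(sqrt(9213) + 96)^(1/3))/24) + C3*exp(3^(1/3)*z*(3^(1/3)/(sqrt(9213) + 96)^(1/3) + (sqrt(9213) + 96)^(1/3))/12) - 9*z^2/16 + 27*z/128 - 81/2048


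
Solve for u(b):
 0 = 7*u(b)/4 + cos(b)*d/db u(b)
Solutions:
 u(b) = C1*(sin(b) - 1)^(7/8)/(sin(b) + 1)^(7/8)


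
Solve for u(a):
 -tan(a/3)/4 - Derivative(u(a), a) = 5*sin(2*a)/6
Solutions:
 u(a) = C1 + 3*log(cos(a/3))/4 + 5*cos(2*a)/12


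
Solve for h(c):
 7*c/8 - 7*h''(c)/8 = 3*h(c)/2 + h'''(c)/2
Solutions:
 h(c) = C1*exp(c*(-14 + 49/(72*sqrt(1639) + 2935)^(1/3) + (72*sqrt(1639) + 2935)^(1/3))/24)*sin(sqrt(3)*c*(-(72*sqrt(1639) + 2935)^(1/3) + 49/(72*sqrt(1639) + 2935)^(1/3))/24) + C2*exp(c*(-14 + 49/(72*sqrt(1639) + 2935)^(1/3) + (72*sqrt(1639) + 2935)^(1/3))/24)*cos(sqrt(3)*c*(-(72*sqrt(1639) + 2935)^(1/3) + 49/(72*sqrt(1639) + 2935)^(1/3))/24) + C3*exp(-c*(49/(72*sqrt(1639) + 2935)^(1/3) + 7 + (72*sqrt(1639) + 2935)^(1/3))/12) + 7*c/12


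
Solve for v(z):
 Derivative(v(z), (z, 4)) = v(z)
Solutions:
 v(z) = C1*exp(-z) + C2*exp(z) + C3*sin(z) + C4*cos(z)


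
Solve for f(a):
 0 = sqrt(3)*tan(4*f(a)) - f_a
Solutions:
 f(a) = -asin(C1*exp(4*sqrt(3)*a))/4 + pi/4
 f(a) = asin(C1*exp(4*sqrt(3)*a))/4


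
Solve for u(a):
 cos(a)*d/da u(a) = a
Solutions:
 u(a) = C1 + Integral(a/cos(a), a)


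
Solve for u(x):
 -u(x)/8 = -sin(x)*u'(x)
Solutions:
 u(x) = C1*(cos(x) - 1)^(1/16)/(cos(x) + 1)^(1/16)


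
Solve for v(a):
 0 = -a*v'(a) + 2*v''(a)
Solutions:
 v(a) = C1 + C2*erfi(a/2)


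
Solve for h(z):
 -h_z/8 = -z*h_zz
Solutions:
 h(z) = C1 + C2*z^(9/8)


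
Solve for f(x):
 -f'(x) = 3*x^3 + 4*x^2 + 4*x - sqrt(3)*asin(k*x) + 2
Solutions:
 f(x) = C1 - 3*x^4/4 - 4*x^3/3 - 2*x^2 - 2*x + sqrt(3)*Piecewise((x*asin(k*x) + sqrt(-k^2*x^2 + 1)/k, Ne(k, 0)), (0, True))


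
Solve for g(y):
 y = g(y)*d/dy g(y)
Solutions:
 g(y) = -sqrt(C1 + y^2)
 g(y) = sqrt(C1 + y^2)


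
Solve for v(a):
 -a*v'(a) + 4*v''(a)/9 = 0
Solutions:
 v(a) = C1 + C2*erfi(3*sqrt(2)*a/4)


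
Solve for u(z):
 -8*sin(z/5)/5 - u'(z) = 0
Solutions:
 u(z) = C1 + 8*cos(z/5)


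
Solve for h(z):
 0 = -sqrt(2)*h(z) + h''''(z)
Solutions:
 h(z) = C1*exp(-2^(1/8)*z) + C2*exp(2^(1/8)*z) + C3*sin(2^(1/8)*z) + C4*cos(2^(1/8)*z)


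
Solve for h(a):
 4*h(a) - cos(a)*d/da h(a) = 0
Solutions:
 h(a) = C1*(sin(a)^2 + 2*sin(a) + 1)/(sin(a)^2 - 2*sin(a) + 1)


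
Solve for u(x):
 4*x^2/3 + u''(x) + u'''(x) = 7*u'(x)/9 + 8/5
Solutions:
 u(x) = C1 + C2*exp(x*(-3 + sqrt(37))/6) + C3*exp(-x*(3 + sqrt(37))/6) + 4*x^3/7 + 108*x^2/49 + 13752*x/1715


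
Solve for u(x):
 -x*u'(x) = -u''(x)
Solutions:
 u(x) = C1 + C2*erfi(sqrt(2)*x/2)


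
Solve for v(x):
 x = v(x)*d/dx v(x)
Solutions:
 v(x) = -sqrt(C1 + x^2)
 v(x) = sqrt(C1 + x^2)


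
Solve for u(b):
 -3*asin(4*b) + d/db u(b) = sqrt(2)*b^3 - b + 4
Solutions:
 u(b) = C1 + sqrt(2)*b^4/4 - b^2/2 + 3*b*asin(4*b) + 4*b + 3*sqrt(1 - 16*b^2)/4


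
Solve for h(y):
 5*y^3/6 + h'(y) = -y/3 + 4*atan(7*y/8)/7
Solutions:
 h(y) = C1 - 5*y^4/24 - y^2/6 + 4*y*atan(7*y/8)/7 - 16*log(49*y^2 + 64)/49


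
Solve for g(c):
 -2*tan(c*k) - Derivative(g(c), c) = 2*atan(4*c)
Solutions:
 g(c) = C1 - 2*c*atan(4*c) - 2*Piecewise((-log(cos(c*k))/k, Ne(k, 0)), (0, True)) + log(16*c^2 + 1)/4


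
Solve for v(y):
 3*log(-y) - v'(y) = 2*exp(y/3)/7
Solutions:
 v(y) = C1 + 3*y*log(-y) - 3*y - 6*exp(y/3)/7


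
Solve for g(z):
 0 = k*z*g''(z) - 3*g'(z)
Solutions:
 g(z) = C1 + z^(((re(k) + 3)*re(k) + im(k)^2)/(re(k)^2 + im(k)^2))*(C2*sin(3*log(z)*Abs(im(k))/(re(k)^2 + im(k)^2)) + C3*cos(3*log(z)*im(k)/(re(k)^2 + im(k)^2)))


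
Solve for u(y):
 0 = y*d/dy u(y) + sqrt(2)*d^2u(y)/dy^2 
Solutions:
 u(y) = C1 + C2*erf(2^(1/4)*y/2)


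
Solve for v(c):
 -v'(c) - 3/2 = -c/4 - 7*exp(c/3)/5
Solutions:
 v(c) = C1 + c^2/8 - 3*c/2 + 21*exp(c/3)/5


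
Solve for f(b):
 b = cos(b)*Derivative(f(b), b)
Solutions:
 f(b) = C1 + Integral(b/cos(b), b)


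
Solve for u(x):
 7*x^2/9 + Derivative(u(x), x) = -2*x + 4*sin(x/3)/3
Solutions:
 u(x) = C1 - 7*x^3/27 - x^2 - 4*cos(x/3)


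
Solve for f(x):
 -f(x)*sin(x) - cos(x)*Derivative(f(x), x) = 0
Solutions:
 f(x) = C1*cos(x)


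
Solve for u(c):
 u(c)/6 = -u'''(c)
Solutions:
 u(c) = C3*exp(-6^(2/3)*c/6) + (C1*sin(2^(2/3)*3^(1/6)*c/4) + C2*cos(2^(2/3)*3^(1/6)*c/4))*exp(6^(2/3)*c/12)


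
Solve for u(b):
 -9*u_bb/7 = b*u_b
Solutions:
 u(b) = C1 + C2*erf(sqrt(14)*b/6)


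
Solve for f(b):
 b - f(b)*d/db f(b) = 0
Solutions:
 f(b) = -sqrt(C1 + b^2)
 f(b) = sqrt(C1 + b^2)


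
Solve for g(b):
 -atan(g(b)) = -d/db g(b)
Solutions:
 Integral(1/atan(_y), (_y, g(b))) = C1 + b


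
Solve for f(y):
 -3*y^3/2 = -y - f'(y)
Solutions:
 f(y) = C1 + 3*y^4/8 - y^2/2


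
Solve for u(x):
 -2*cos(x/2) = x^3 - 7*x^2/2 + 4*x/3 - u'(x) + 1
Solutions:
 u(x) = C1 + x^4/4 - 7*x^3/6 + 2*x^2/3 + x + 4*sin(x/2)


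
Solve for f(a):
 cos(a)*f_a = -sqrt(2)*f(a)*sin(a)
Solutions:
 f(a) = C1*cos(a)^(sqrt(2))


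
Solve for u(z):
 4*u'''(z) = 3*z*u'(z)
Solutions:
 u(z) = C1 + Integral(C2*airyai(6^(1/3)*z/2) + C3*airybi(6^(1/3)*z/2), z)


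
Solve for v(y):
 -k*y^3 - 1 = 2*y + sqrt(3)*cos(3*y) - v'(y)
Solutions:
 v(y) = C1 + k*y^4/4 + y^2 + y + sqrt(3)*sin(3*y)/3


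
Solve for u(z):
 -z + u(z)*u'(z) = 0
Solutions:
 u(z) = -sqrt(C1 + z^2)
 u(z) = sqrt(C1 + z^2)


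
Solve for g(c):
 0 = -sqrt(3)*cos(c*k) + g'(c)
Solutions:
 g(c) = C1 + sqrt(3)*sin(c*k)/k


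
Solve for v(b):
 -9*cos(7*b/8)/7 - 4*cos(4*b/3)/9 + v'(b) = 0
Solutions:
 v(b) = C1 + 72*sin(7*b/8)/49 + sin(4*b/3)/3


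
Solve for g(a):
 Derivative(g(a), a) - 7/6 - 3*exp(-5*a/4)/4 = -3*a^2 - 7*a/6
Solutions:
 g(a) = C1 - a^3 - 7*a^2/12 + 7*a/6 - 3*exp(-5*a/4)/5


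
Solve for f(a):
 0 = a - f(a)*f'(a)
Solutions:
 f(a) = -sqrt(C1 + a^2)
 f(a) = sqrt(C1 + a^2)


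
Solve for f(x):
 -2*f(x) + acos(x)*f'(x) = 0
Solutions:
 f(x) = C1*exp(2*Integral(1/acos(x), x))


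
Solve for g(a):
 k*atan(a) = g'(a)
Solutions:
 g(a) = C1 + k*(a*atan(a) - log(a^2 + 1)/2)


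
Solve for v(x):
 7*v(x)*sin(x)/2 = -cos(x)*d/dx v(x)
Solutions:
 v(x) = C1*cos(x)^(7/2)


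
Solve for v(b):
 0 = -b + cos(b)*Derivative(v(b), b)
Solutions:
 v(b) = C1 + Integral(b/cos(b), b)


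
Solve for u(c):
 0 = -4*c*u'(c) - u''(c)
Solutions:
 u(c) = C1 + C2*erf(sqrt(2)*c)


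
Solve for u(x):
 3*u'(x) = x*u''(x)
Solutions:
 u(x) = C1 + C2*x^4


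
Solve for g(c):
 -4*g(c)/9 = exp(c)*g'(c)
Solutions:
 g(c) = C1*exp(4*exp(-c)/9)


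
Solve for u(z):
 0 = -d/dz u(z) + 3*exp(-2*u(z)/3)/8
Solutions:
 u(z) = 3*log(-sqrt(C1 + 3*z)) - 3*log(6) + 3*log(3)/2
 u(z) = 3*log(C1 + 3*z)/2 - 3*log(6) + 3*log(3)/2


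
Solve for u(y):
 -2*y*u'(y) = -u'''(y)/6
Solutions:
 u(y) = C1 + Integral(C2*airyai(12^(1/3)*y) + C3*airybi(12^(1/3)*y), y)


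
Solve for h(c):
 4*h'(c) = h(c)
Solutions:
 h(c) = C1*exp(c/4)


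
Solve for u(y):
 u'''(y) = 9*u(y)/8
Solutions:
 u(y) = C3*exp(3^(2/3)*y/2) + (C1*sin(3*3^(1/6)*y/4) + C2*cos(3*3^(1/6)*y/4))*exp(-3^(2/3)*y/4)


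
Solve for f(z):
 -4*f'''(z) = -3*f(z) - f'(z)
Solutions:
 f(z) = C3*exp(z) + (C1*sin(sqrt(2)*z/2) + C2*cos(sqrt(2)*z/2))*exp(-z/2)


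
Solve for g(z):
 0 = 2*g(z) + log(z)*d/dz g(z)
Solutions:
 g(z) = C1*exp(-2*li(z))


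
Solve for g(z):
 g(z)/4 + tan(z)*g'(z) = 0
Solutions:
 g(z) = C1/sin(z)^(1/4)


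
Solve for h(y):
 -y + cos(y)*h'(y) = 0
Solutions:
 h(y) = C1 + Integral(y/cos(y), y)


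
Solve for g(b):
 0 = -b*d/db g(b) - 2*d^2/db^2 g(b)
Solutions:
 g(b) = C1 + C2*erf(b/2)


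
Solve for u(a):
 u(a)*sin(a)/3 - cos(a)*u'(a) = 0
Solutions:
 u(a) = C1/cos(a)^(1/3)


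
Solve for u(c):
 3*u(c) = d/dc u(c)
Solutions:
 u(c) = C1*exp(3*c)


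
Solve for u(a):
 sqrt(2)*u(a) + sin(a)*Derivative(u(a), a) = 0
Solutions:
 u(a) = C1*(cos(a) + 1)^(sqrt(2)/2)/(cos(a) - 1)^(sqrt(2)/2)


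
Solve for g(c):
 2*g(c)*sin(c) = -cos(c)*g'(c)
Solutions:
 g(c) = C1*cos(c)^2


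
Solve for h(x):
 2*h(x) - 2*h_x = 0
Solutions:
 h(x) = C1*exp(x)


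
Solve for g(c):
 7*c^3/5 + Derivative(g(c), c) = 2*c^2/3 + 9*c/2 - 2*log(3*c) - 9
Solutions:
 g(c) = C1 - 7*c^4/20 + 2*c^3/9 + 9*c^2/4 - 2*c*log(c) - 7*c - 2*c*log(3)


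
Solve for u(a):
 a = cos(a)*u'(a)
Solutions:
 u(a) = C1 + Integral(a/cos(a), a)


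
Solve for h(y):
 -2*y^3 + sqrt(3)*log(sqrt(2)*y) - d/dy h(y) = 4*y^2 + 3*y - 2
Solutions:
 h(y) = C1 - y^4/2 - 4*y^3/3 - 3*y^2/2 + sqrt(3)*y*log(y) - sqrt(3)*y + sqrt(3)*y*log(2)/2 + 2*y


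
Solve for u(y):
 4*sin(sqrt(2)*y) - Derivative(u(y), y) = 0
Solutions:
 u(y) = C1 - 2*sqrt(2)*cos(sqrt(2)*y)


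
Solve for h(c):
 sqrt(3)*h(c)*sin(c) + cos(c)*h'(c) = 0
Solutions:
 h(c) = C1*cos(c)^(sqrt(3))


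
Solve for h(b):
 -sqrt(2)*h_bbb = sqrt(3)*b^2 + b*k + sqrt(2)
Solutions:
 h(b) = C1 + C2*b + C3*b^2 - sqrt(6)*b^5/120 - sqrt(2)*b^4*k/48 - b^3/6


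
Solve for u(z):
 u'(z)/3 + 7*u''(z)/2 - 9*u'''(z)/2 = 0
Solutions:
 u(z) = C1 + C2*exp(z*(7 - sqrt(73))/18) + C3*exp(z*(7 + sqrt(73))/18)


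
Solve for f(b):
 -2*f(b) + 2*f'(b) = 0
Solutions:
 f(b) = C1*exp(b)


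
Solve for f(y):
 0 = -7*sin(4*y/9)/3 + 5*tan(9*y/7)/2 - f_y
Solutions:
 f(y) = C1 - 35*log(cos(9*y/7))/18 + 21*cos(4*y/9)/4


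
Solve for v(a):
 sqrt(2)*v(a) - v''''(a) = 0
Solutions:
 v(a) = C1*exp(-2^(1/8)*a) + C2*exp(2^(1/8)*a) + C3*sin(2^(1/8)*a) + C4*cos(2^(1/8)*a)


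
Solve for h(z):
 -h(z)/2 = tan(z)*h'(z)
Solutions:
 h(z) = C1/sqrt(sin(z))


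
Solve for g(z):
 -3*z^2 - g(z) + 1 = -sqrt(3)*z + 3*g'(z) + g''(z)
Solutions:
 g(z) = C1*exp(z*(-3 + sqrt(5))/2) + C2*exp(-z*(sqrt(5) + 3)/2) - 3*z^2 + sqrt(3)*z + 18*z - 47 - 3*sqrt(3)


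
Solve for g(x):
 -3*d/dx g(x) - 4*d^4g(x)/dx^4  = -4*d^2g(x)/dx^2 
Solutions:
 g(x) = C1 + C2*exp(3^(1/3)*x*(4*3^(1/3)/(sqrt(537) + 27)^(1/3) + (sqrt(537) + 27)^(1/3))/12)*sin(3^(1/6)*x*(-3^(2/3)*(sqrt(537) + 27)^(1/3)/12 + (sqrt(537) + 27)^(-1/3))) + C3*exp(3^(1/3)*x*(4*3^(1/3)/(sqrt(537) + 27)^(1/3) + (sqrt(537) + 27)^(1/3))/12)*cos(3^(1/6)*x*(-3^(2/3)*(sqrt(537) + 27)^(1/3)/12 + (sqrt(537) + 27)^(-1/3))) + C4*exp(-3^(1/3)*x*(4*3^(1/3)/(sqrt(537) + 27)^(1/3) + (sqrt(537) + 27)^(1/3))/6)


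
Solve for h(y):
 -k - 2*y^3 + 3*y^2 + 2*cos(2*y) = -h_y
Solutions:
 h(y) = C1 + k*y + y^4/2 - y^3 - sin(2*y)


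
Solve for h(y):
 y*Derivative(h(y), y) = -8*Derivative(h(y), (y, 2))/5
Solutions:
 h(y) = C1 + C2*erf(sqrt(5)*y/4)


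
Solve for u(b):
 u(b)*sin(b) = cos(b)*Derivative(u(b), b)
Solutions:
 u(b) = C1/cos(b)


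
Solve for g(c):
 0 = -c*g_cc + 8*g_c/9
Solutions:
 g(c) = C1 + C2*c^(17/9)


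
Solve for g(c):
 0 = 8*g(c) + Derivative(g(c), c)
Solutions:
 g(c) = C1*exp(-8*c)


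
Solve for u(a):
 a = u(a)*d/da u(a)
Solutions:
 u(a) = -sqrt(C1 + a^2)
 u(a) = sqrt(C1 + a^2)


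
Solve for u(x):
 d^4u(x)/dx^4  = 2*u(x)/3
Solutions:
 u(x) = C1*exp(-2^(1/4)*3^(3/4)*x/3) + C2*exp(2^(1/4)*3^(3/4)*x/3) + C3*sin(2^(1/4)*3^(3/4)*x/3) + C4*cos(2^(1/4)*3^(3/4)*x/3)


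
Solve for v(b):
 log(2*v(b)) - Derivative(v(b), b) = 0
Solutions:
 -Integral(1/(log(_y) + log(2)), (_y, v(b))) = C1 - b


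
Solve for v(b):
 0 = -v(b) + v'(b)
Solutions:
 v(b) = C1*exp(b)


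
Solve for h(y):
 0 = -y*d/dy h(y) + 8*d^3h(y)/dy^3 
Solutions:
 h(y) = C1 + Integral(C2*airyai(y/2) + C3*airybi(y/2), y)


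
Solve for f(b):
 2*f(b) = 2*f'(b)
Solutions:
 f(b) = C1*exp(b)


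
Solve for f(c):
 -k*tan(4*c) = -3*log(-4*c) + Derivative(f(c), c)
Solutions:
 f(c) = C1 + 3*c*log(-c) - 3*c + 6*c*log(2) + k*log(cos(4*c))/4


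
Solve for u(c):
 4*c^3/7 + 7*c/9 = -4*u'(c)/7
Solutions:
 u(c) = C1 - c^4/4 - 49*c^2/72


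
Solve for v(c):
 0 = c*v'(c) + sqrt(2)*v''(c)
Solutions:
 v(c) = C1 + C2*erf(2^(1/4)*c/2)


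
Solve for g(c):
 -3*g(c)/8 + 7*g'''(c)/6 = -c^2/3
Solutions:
 g(c) = C3*exp(3^(2/3)*98^(1/3)*c/14) + 8*c^2/9 + (C1*sin(3*3^(1/6)*98^(1/3)*c/28) + C2*cos(3*3^(1/6)*98^(1/3)*c/28))*exp(-3^(2/3)*98^(1/3)*c/28)


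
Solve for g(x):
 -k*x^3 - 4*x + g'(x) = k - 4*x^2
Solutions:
 g(x) = C1 + k*x^4/4 + k*x - 4*x^3/3 + 2*x^2


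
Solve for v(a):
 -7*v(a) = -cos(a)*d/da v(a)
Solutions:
 v(a) = C1*sqrt(sin(a) + 1)*(sin(a)^3 + 3*sin(a)^2 + 3*sin(a) + 1)/(sqrt(sin(a) - 1)*(sin(a)^3 - 3*sin(a)^2 + 3*sin(a) - 1))


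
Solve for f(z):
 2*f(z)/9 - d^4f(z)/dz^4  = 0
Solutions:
 f(z) = C1*exp(-2^(1/4)*sqrt(3)*z/3) + C2*exp(2^(1/4)*sqrt(3)*z/3) + C3*sin(2^(1/4)*sqrt(3)*z/3) + C4*cos(2^(1/4)*sqrt(3)*z/3)


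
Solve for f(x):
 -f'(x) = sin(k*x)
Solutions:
 f(x) = C1 + cos(k*x)/k


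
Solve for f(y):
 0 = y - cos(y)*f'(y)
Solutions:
 f(y) = C1 + Integral(y/cos(y), y)


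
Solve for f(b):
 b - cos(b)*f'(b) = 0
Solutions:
 f(b) = C1 + Integral(b/cos(b), b)


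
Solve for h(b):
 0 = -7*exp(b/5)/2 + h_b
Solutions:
 h(b) = C1 + 35*exp(b/5)/2


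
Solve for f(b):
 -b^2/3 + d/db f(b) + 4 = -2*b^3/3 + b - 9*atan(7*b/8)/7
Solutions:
 f(b) = C1 - b^4/6 + b^3/9 + b^2/2 - 9*b*atan(7*b/8)/7 - 4*b + 36*log(49*b^2 + 64)/49


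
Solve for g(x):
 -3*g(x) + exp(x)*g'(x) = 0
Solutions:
 g(x) = C1*exp(-3*exp(-x))


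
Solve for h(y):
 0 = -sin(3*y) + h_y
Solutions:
 h(y) = C1 - cos(3*y)/3


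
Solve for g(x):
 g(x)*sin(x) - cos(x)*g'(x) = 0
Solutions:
 g(x) = C1/cos(x)


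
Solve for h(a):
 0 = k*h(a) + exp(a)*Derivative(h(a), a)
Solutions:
 h(a) = C1*exp(k*exp(-a))


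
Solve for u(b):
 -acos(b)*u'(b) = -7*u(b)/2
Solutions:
 u(b) = C1*exp(7*Integral(1/acos(b), b)/2)


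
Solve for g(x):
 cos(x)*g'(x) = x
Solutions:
 g(x) = C1 + Integral(x/cos(x), x)


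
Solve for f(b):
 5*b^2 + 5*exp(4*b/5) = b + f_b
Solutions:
 f(b) = C1 + 5*b^3/3 - b^2/2 + 25*exp(4*b/5)/4


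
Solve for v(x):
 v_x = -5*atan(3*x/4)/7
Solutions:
 v(x) = C1 - 5*x*atan(3*x/4)/7 + 10*log(9*x^2 + 16)/21


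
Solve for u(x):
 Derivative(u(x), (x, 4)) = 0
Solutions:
 u(x) = C1 + C2*x + C3*x^2 + C4*x^3


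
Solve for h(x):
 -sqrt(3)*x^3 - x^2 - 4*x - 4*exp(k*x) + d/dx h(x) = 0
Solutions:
 h(x) = C1 + sqrt(3)*x^4/4 + x^3/3 + 2*x^2 + 4*exp(k*x)/k


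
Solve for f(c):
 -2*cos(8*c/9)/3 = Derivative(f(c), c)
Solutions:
 f(c) = C1 - 3*sin(8*c/9)/4


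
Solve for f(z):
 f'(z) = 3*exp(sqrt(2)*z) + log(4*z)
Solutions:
 f(z) = C1 + z*log(z) + z*(-1 + 2*log(2)) + 3*sqrt(2)*exp(sqrt(2)*z)/2


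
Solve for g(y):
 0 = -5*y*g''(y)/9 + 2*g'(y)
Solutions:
 g(y) = C1 + C2*y^(23/5)


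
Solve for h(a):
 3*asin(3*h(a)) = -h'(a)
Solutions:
 Integral(1/asin(3*_y), (_y, h(a))) = C1 - 3*a


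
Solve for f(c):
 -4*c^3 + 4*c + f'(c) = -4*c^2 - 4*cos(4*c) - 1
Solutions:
 f(c) = C1 + c^4 - 4*c^3/3 - 2*c^2 - c - sin(4*c)


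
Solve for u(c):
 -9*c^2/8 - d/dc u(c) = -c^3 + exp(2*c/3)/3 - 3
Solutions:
 u(c) = C1 + c^4/4 - 3*c^3/8 + 3*c - exp(2*c/3)/2


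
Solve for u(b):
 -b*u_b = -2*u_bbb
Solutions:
 u(b) = C1 + Integral(C2*airyai(2^(2/3)*b/2) + C3*airybi(2^(2/3)*b/2), b)


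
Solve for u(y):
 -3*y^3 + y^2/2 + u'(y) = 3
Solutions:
 u(y) = C1 + 3*y^4/4 - y^3/6 + 3*y


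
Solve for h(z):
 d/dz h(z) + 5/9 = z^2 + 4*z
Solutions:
 h(z) = C1 + z^3/3 + 2*z^2 - 5*z/9


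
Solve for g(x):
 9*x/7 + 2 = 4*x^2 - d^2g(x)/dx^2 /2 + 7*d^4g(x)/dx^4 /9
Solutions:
 g(x) = C1 + C2*x + C3*exp(-3*sqrt(14)*x/14) + C4*exp(3*sqrt(14)*x/14) + 2*x^4/3 - 3*x^3/7 + 94*x^2/9


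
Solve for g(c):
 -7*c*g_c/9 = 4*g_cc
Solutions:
 g(c) = C1 + C2*erf(sqrt(14)*c/12)


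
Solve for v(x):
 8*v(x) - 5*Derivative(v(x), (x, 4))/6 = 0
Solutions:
 v(x) = C1*exp(-2*3^(1/4)*5^(3/4)*x/5) + C2*exp(2*3^(1/4)*5^(3/4)*x/5) + C3*sin(2*3^(1/4)*5^(3/4)*x/5) + C4*cos(2*3^(1/4)*5^(3/4)*x/5)


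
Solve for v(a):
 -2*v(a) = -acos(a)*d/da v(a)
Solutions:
 v(a) = C1*exp(2*Integral(1/acos(a), a))


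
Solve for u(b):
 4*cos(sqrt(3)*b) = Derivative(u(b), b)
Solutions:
 u(b) = C1 + 4*sqrt(3)*sin(sqrt(3)*b)/3


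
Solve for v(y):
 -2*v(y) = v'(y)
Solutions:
 v(y) = C1*exp(-2*y)


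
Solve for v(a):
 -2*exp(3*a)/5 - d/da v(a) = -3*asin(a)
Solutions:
 v(a) = C1 + 3*a*asin(a) + 3*sqrt(1 - a^2) - 2*exp(3*a)/15


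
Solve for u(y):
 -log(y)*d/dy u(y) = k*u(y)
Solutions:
 u(y) = C1*exp(-k*li(y))


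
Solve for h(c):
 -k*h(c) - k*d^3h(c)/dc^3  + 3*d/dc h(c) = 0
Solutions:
 h(c) = C1*exp(-2^(1/3)*c*(2^(1/3)*(sqrt(1 - 4/k^3) + 1)^(1/3)/2 + 1/(k*(sqrt(1 - 4/k^3) + 1)^(1/3)))) + C2*exp(2^(1/3)*c*(2^(1/3)*(sqrt(1 - 4/k^3) + 1)^(1/3)/4 - 2^(1/3)*sqrt(3)*I*(sqrt(1 - 4/k^3) + 1)^(1/3)/4 - 2/(k*(-1 + sqrt(3)*I)*(sqrt(1 - 4/k^3) + 1)^(1/3)))) + C3*exp(2^(1/3)*c*(2^(1/3)*(sqrt(1 - 4/k^3) + 1)^(1/3)/4 + 2^(1/3)*sqrt(3)*I*(sqrt(1 - 4/k^3) + 1)^(1/3)/4 + 2/(k*(1 + sqrt(3)*I)*(sqrt(1 - 4/k^3) + 1)^(1/3))))


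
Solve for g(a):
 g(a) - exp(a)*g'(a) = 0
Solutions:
 g(a) = C1*exp(-exp(-a))


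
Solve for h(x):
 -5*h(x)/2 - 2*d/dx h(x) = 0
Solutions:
 h(x) = C1*exp(-5*x/4)


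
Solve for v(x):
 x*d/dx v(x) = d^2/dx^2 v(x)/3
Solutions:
 v(x) = C1 + C2*erfi(sqrt(6)*x/2)


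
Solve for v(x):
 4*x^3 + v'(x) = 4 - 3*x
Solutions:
 v(x) = C1 - x^4 - 3*x^2/2 + 4*x


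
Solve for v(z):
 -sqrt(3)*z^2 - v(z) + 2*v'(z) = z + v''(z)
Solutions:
 v(z) = -sqrt(3)*z^2 - 4*sqrt(3)*z - z + (C1 + C2*z)*exp(z) - 6*sqrt(3) - 2


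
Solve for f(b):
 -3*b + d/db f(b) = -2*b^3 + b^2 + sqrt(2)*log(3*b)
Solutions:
 f(b) = C1 - b^4/2 + b^3/3 + 3*b^2/2 + sqrt(2)*b*log(b) - sqrt(2)*b + sqrt(2)*b*log(3)


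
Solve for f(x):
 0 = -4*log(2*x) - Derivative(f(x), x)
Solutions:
 f(x) = C1 - 4*x*log(x) - x*log(16) + 4*x


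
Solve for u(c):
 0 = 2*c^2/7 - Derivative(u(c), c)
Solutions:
 u(c) = C1 + 2*c^3/21


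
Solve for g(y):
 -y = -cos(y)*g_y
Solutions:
 g(y) = C1 + Integral(y/cos(y), y)


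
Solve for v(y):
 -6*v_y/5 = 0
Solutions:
 v(y) = C1


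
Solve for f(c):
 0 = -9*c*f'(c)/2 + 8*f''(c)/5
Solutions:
 f(c) = C1 + C2*erfi(3*sqrt(10)*c/8)


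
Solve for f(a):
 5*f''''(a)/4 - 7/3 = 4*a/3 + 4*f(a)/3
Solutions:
 f(a) = C1*exp(-2*15^(3/4)*a/15) + C2*exp(2*15^(3/4)*a/15) + C3*sin(2*15^(3/4)*a/15) + C4*cos(2*15^(3/4)*a/15) - a - 7/4


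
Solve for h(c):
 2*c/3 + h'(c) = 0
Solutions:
 h(c) = C1 - c^2/3


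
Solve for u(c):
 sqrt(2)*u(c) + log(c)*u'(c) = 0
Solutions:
 u(c) = C1*exp(-sqrt(2)*li(c))


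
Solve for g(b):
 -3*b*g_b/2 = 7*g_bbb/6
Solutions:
 g(b) = C1 + Integral(C2*airyai(-21^(2/3)*b/7) + C3*airybi(-21^(2/3)*b/7), b)


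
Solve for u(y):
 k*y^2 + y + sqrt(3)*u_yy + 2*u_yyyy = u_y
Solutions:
 u(y) = C1 + C2*exp(-y*(-2^(2/3)*3^(5/6)/(3 + sqrt(2*sqrt(3) + 9))^(1/3) + 18^(1/3)*(3 + sqrt(2*sqrt(3) + 9))^(1/3))/12)*sin(y*(12^(1/3)/(3 + sqrt(2*sqrt(3) + 9))^(1/3) + 2^(1/3)*3^(1/6)*(3 + sqrt(2*sqrt(3) + 9))^(1/3))/4) + C3*exp(-y*(-2^(2/3)*3^(5/6)/(3 + sqrt(2*sqrt(3) + 9))^(1/3) + 18^(1/3)*(3 + sqrt(2*sqrt(3) + 9))^(1/3))/12)*cos(y*(12^(1/3)/(3 + sqrt(2*sqrt(3) + 9))^(1/3) + 2^(1/3)*3^(1/6)*(3 + sqrt(2*sqrt(3) + 9))^(1/3))/4) + C4*exp(y*(-2^(2/3)*3^(5/6)/(3 + sqrt(2*sqrt(3) + 9))^(1/3) + 18^(1/3)*(3 + sqrt(2*sqrt(3) + 9))^(1/3))/6) + k*y^3/3 + sqrt(3)*k*y^2 + 6*k*y + y^2/2 + sqrt(3)*y


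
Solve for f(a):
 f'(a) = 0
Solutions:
 f(a) = C1


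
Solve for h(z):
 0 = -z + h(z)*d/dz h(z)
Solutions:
 h(z) = -sqrt(C1 + z^2)
 h(z) = sqrt(C1 + z^2)


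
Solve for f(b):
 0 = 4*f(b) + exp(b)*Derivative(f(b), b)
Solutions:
 f(b) = C1*exp(4*exp(-b))


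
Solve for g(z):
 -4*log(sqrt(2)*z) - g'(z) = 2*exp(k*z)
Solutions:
 g(z) = C1 - 4*z*log(z) + 2*z*(2 - log(2)) + Piecewise((-2*exp(k*z)/k, Ne(k, 0)), (-2*z, True))


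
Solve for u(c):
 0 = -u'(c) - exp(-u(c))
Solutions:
 u(c) = log(C1 - c)


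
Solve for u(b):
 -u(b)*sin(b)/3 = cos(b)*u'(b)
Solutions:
 u(b) = C1*cos(b)^(1/3)


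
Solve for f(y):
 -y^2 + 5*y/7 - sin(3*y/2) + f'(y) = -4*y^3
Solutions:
 f(y) = C1 - y^4 + y^3/3 - 5*y^2/14 - 2*cos(3*y/2)/3


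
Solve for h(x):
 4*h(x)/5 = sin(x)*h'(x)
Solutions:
 h(x) = C1*(cos(x) - 1)^(2/5)/(cos(x) + 1)^(2/5)


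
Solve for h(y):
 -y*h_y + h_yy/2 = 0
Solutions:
 h(y) = C1 + C2*erfi(y)


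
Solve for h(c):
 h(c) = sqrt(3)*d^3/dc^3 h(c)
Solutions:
 h(c) = C3*exp(3^(5/6)*c/3) + (C1*sin(3^(1/3)*c/2) + C2*cos(3^(1/3)*c/2))*exp(-3^(5/6)*c/6)


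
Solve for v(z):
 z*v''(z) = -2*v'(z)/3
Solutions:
 v(z) = C1 + C2*z^(1/3)


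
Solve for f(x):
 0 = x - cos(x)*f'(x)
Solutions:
 f(x) = C1 + Integral(x/cos(x), x)


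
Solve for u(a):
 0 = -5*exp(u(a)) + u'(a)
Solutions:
 u(a) = log(-1/(C1 + 5*a))


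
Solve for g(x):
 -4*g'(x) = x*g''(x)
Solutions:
 g(x) = C1 + C2/x^3


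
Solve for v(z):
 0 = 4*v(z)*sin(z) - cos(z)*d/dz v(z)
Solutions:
 v(z) = C1/cos(z)^4


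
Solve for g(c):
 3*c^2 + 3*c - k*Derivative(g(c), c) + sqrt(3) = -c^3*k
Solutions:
 g(c) = C1 + c^4/4 + c^3/k + 3*c^2/(2*k) + sqrt(3)*c/k


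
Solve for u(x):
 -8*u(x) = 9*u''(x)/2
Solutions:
 u(x) = C1*sin(4*x/3) + C2*cos(4*x/3)


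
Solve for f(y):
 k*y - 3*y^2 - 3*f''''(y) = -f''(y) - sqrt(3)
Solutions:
 f(y) = C1 + C2*y + C3*exp(-sqrt(3)*y/3) + C4*exp(sqrt(3)*y/3) - k*y^3/6 + y^4/4 + y^2*(9 - sqrt(3)/2)


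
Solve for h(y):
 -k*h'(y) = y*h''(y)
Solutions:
 h(y) = C1 + y^(1 - re(k))*(C2*sin(log(y)*Abs(im(k))) + C3*cos(log(y)*im(k)))


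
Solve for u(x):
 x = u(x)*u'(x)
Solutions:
 u(x) = -sqrt(C1 + x^2)
 u(x) = sqrt(C1 + x^2)


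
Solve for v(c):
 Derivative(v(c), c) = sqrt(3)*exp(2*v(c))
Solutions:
 v(c) = log(-sqrt(-1/(C1 + sqrt(3)*c))) - log(2)/2
 v(c) = log(-1/(C1 + sqrt(3)*c))/2 - log(2)/2


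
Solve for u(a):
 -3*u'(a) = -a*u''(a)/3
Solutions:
 u(a) = C1 + C2*a^10


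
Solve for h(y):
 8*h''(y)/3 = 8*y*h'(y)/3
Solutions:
 h(y) = C1 + C2*erfi(sqrt(2)*y/2)


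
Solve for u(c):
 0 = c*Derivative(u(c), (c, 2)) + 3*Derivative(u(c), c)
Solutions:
 u(c) = C1 + C2/c^2


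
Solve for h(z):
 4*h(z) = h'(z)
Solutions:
 h(z) = C1*exp(4*z)


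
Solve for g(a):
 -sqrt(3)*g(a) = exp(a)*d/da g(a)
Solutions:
 g(a) = C1*exp(sqrt(3)*exp(-a))


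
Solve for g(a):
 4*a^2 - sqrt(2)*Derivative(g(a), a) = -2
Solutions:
 g(a) = C1 + 2*sqrt(2)*a^3/3 + sqrt(2)*a


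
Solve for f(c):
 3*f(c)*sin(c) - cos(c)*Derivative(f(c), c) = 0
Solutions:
 f(c) = C1/cos(c)^3


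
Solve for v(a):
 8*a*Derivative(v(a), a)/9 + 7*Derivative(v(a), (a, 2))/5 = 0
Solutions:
 v(a) = C1 + C2*erf(2*sqrt(35)*a/21)


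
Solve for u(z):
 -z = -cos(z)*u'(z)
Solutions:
 u(z) = C1 + Integral(z/cos(z), z)


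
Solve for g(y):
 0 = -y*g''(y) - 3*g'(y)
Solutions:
 g(y) = C1 + C2/y^2


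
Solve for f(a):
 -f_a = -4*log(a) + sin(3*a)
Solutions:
 f(a) = C1 + 4*a*log(a) - 4*a + cos(3*a)/3


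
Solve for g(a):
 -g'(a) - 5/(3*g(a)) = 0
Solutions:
 g(a) = -sqrt(C1 - 30*a)/3
 g(a) = sqrt(C1 - 30*a)/3


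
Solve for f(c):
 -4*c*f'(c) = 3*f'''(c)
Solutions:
 f(c) = C1 + Integral(C2*airyai(-6^(2/3)*c/3) + C3*airybi(-6^(2/3)*c/3), c)


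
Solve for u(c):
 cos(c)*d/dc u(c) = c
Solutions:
 u(c) = C1 + Integral(c/cos(c), c)


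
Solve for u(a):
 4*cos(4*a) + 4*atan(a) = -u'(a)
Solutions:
 u(a) = C1 - 4*a*atan(a) + 2*log(a^2 + 1) - sin(4*a)


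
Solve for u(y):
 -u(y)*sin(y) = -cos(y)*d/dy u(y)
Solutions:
 u(y) = C1/cos(y)


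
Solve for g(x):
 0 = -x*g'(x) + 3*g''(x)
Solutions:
 g(x) = C1 + C2*erfi(sqrt(6)*x/6)


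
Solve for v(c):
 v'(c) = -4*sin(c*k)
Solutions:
 v(c) = C1 + 4*cos(c*k)/k


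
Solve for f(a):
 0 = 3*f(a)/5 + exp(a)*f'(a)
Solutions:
 f(a) = C1*exp(3*exp(-a)/5)


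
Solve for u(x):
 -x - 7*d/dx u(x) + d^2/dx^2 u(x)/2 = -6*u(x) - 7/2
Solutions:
 u(x) = C1*exp(x*(7 - sqrt(37))) + C2*exp(x*(sqrt(37) + 7)) + x/6 - 7/18


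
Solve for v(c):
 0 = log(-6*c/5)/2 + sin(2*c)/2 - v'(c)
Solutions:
 v(c) = C1 + c*log(-c)/2 - c*log(5) - c/2 + c*log(30)/2 - cos(2*c)/4


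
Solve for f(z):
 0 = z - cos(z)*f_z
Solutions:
 f(z) = C1 + Integral(z/cos(z), z)


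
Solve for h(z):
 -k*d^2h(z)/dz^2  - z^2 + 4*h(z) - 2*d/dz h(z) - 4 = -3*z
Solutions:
 h(z) = C1*exp(z*(sqrt(4*k + 1) - 1)/k) + C2*exp(-z*(sqrt(4*k + 1) + 1)/k) + k/8 + z^2/4 - z/2 + 3/4


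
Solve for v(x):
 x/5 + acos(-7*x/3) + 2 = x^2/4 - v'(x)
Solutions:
 v(x) = C1 + x^3/12 - x^2/10 - x*acos(-7*x/3) - 2*x - sqrt(9 - 49*x^2)/7


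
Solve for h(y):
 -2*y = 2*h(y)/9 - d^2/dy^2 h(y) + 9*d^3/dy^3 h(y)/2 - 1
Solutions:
 h(y) = C1*exp(y*(2*2^(2/3)/(9*sqrt(705) + 239)^(1/3) + 4 + 2^(1/3)*(9*sqrt(705) + 239)^(1/3))/54)*sin(2^(1/3)*sqrt(3)*y*(-(9*sqrt(705) + 239)^(1/3) + 2*2^(1/3)/(9*sqrt(705) + 239)^(1/3))/54) + C2*exp(y*(2*2^(2/3)/(9*sqrt(705) + 239)^(1/3) + 4 + 2^(1/3)*(9*sqrt(705) + 239)^(1/3))/54)*cos(2^(1/3)*sqrt(3)*y*(-(9*sqrt(705) + 239)^(1/3) + 2*2^(1/3)/(9*sqrt(705) + 239)^(1/3))/54) + C3*exp(y*(-2^(1/3)*(9*sqrt(705) + 239)^(1/3) - 2*2^(2/3)/(9*sqrt(705) + 239)^(1/3) + 2)/27) - 9*y + 9/2


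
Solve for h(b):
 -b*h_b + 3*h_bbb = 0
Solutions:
 h(b) = C1 + Integral(C2*airyai(3^(2/3)*b/3) + C3*airybi(3^(2/3)*b/3), b)


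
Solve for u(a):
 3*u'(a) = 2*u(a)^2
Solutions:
 u(a) = -3/(C1 + 2*a)


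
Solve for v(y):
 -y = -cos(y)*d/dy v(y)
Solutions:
 v(y) = C1 + Integral(y/cos(y), y)


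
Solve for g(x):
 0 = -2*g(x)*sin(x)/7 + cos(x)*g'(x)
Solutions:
 g(x) = C1/cos(x)^(2/7)


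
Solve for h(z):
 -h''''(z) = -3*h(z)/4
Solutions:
 h(z) = C1*exp(-sqrt(2)*3^(1/4)*z/2) + C2*exp(sqrt(2)*3^(1/4)*z/2) + C3*sin(sqrt(2)*3^(1/4)*z/2) + C4*cos(sqrt(2)*3^(1/4)*z/2)


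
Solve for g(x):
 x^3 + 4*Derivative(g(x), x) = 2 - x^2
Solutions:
 g(x) = C1 - x^4/16 - x^3/12 + x/2


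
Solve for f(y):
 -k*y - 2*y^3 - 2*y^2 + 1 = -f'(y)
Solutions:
 f(y) = C1 + k*y^2/2 + y^4/2 + 2*y^3/3 - y


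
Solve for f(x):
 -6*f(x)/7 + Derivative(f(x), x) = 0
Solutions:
 f(x) = C1*exp(6*x/7)


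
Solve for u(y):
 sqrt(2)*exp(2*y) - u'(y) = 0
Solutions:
 u(y) = C1 + sqrt(2)*exp(2*y)/2
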